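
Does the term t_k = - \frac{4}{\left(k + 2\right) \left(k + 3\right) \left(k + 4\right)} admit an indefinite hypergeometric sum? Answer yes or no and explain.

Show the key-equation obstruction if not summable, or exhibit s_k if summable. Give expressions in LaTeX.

Yes. s_k = \frac{k \left(- k - 5\right)}{3 \left(k + 2\right) \left(k + 3\right)}.

t_(k+1)/t_k = (k + 2)/(k + 5).
A = k + 2, B = k + 5, C = 1.
Need (k + 2)·f(k+1) − (k + 4)·f(k) = 1.
d = 2 from the (1,1,0) case.
A polynomial solution: f(k) = k*(k + 5)/12.
R(k) = B(k−1)·f(k)/C(k) = k*(k + 4)*(k + 5)/12; s_k = R·t_k = k*(-k - 5)/(3*(k + 2)*(k + 3)).
Verify: -4/(k**3 + 9*k**2 + 26*k + 24) matches t_k.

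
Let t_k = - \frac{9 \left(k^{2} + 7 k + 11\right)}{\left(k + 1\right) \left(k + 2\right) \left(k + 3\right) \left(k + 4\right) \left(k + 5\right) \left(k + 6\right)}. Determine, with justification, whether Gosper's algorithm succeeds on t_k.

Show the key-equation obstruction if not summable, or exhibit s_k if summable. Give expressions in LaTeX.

The ratio is (k + 1)*(7*k + (k + 1)**2 + 18)/((k + 7)*(k**2 + 7*k + 11)).
Gosper form: A/B · C(k+1)/C(k) with A=k + 1, B=k + 7, C=k**2 + 7*k + 11.
Set up (k + 1)·f(k+1) − (k + 6)·f(k) − (k**2 + 7*k + 11) = 0.
Bound: deg f ≤ 5.
Solving with deg f ≤ 5: f(k) = k*(k + 2)*(k + 4)*(k**2 + 9*k + 23)/45.
Then R = B(k−1)f/C = k*(k + 2)*(k + 4)*(k + 6)*(k**2 + 9*k + 23)/(45*(k**2 + 7*k + 11)), so s_k = R(k)·t_k = k*(-k**2 - 9*k - 23)/(5*(k**3 + 9*k**2 + 23*k + 15)).
s_(k+1) − s_k = 9*(-k**2 - 7*k - 11)/(k**6 + 21*k**5 + 175*k**4 + 735*k**3 + 1624*k**2 + 1764*k + 720) = t_k.

Yes. s_k = \frac{k \left(- k^{2} - 9 k - 23\right)}{5 \left(k^{3} + 9 k^{2} + 23 k + 15\right)}.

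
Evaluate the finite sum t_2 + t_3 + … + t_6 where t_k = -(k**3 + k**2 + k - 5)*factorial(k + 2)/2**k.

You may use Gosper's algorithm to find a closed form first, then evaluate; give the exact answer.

Σ = -187134

Step 1: r(k) = (k + 3)*(k + (k + 1)**3 + (k + 1)**2 - 4)/(2*(k**3 + k**2 + k - 5)).
Factor: A=k/2 + 3/2; B=1; C=k**3 + k**2 + k - 5.
f must satisfy (k/2 + 3/2)·f(k+1) − (1)·f(k) = k**3 + k**2 + k - 5.
From deg A=1, deg B=0, deg C=3: d=2.
Solving with deg f ≤ 2: f(k) = 2*(k**2 - 2*k - 2).
R(k) = B(k−1)·f(k)/C(k) = 2*(k**2 - 2*k - 2)/(k**3 + k**2 + k - 5); s_k = R·t_k = 2**(1 - k)*(-k**2 + 2*k + 2)*factorial(k + 2).
s_(k+1) − s_k = -(k**3 + k**2 + k - 5)*factorial(k + 2)/2**k = t_k.
Evaluate s at k=7 and k=2: -187110 and 24; difference -187134.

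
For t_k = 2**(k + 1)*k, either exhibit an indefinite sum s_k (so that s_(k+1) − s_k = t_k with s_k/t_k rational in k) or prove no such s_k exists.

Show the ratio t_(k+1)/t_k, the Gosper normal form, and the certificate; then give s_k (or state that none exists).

s_k = 2**(k + 1)*(k - 2)

r(k) = 2 + 2/k after simplifying.
A = 2, B = 1, C = k.
Set up (2)·f(k+1) − (1)·f(k) − (k) = 0.
Degrees (0,0,1) ⇒ d ≤ 1.
Match coefficients ⇒ f(k) = k - 2.
So s_k = (B(k−1)f/C)·t_k = ((k - 2)/k)·t_k = 2**(k + 1)*(k - 2).
Check: Δs_k = 2**(k + 1)*k. ✓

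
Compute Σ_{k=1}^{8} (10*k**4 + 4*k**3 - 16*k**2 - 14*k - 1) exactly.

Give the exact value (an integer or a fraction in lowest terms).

The ratio is (10*k**4 + 44*k**3 + 56*k**2 + 6*k - 17)/(10*k**4 + 4*k**3 - 16*k**2 - 14*k - 1).
Gosper form: A/B · C(k+1)/C(k) with A=1, B=1, C=k**4 + 2*k**3/5 - 8*k**2/5 - 7*k/5 - 1/10.
Solve (1)·f(k+1) − (1)·f(k) = k**4 + 2*k**3/5 - 8*k**2/5 - 7*k/5 - 1/10.
d = 5 from the (0,0,4) case.
Coefficient equations give f(k) = k*(2*k**4 - 4*k**3 - 4*k**2 + 2*k + 3)/10.
Get s_k = R·t_k = k*(2*k**4 - 4*k**3 - 4*k**2 + 2*k + 3) with R(k) = B(k−1)f(k)/C(k) = k*(2*k**4 - 4*k**3 - 4*k**2 + 2*k + 3)/(10*k**4 + 4*k**3 - 16*k**2 - 14*k - 1).
s_(k+1) − s_k = 10*k**4 + 4*k**3 - 16*k**2 - 14*k - 1 = t_k.
Telescoping: Σ = s_(9) − s_(1) = 89127 − (-1) = 89128.

Σ = 89128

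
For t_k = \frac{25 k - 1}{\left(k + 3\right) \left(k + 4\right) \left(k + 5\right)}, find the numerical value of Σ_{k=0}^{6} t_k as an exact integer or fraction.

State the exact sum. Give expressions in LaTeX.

Σ = 763/660

t_(k+1)/t_k = (k + 3)*(25*k + 24)/((k + 6)*(25*k - 1)).
So A=k + 3 and B=k + 6, with C=k - 1/25.
Set up (k + 3)·f(k+1) − (k + 5)·f(k) − (k - 1/25) = 0.
Bound: deg f ≤ 2.
A polynomial solution: f(k) = k*(37*k - 41)/300.
So s_k = (B(k−1)f/C)·t_k = (k*(k + 5)*(37*k - 41)/(12*(25*k - 1)))·t_k = k*(37*k - 41)/(12*(k + 3)*(k + 4)).
s_(k+1) − s_k = (25*k - 1)/(k**3 + 12*k**2 + 47*k + 60) = t_k.
Evaluate s at k=7 and k=0: 763/660 and 0; difference 763/660.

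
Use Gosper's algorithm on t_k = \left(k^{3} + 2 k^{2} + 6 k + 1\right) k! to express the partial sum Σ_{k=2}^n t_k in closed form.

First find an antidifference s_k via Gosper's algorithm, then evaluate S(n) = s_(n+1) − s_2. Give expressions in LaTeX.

S(n) = n^{3} n! + 3 n^{2} n! + 6 n n! + 4 n! - 14

t_(k+1)/t_k = (k**4 + 6*k**3 + 18*k**2 + 23*k + 10)/(k**3 + 2*k**2 + 6*k + 1).
So A=k + 1 and B=1, with C=k**3 + 2*k**2 + 6*k + 1.
f must satisfy (k + 1)·f(k+1) − (1)·f(k) = k**3 + 2*k**2 + 6*k + 1.
Bound: deg f ≤ 2.
Coefficient equations give f(k) = k**2 + 3.
Certificate R = B(k−1)f/C = (k**2 + 3)/(k**3 + 2*k**2 + 6*k + 1) gives s_k = (k**2 + 3)*factorial(k).
Δs = (k**3 + 2*k**2 + 6*k + 1)*factorial(k), as required.
Telescope: S(n) = s_(n+1) − s_(2) = (n**2 + 2*n + 4)*factorial(n + 1) − (14) = n**3*factorial(n) + 3*n**2*factorial(n) + 6*n*factorial(n) + 4*factorial(n) - 14.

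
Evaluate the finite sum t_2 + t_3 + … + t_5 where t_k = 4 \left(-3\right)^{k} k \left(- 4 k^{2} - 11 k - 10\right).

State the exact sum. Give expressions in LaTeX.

Compute t_(k+1)/t_k: get 3*(-4*k**3 - 23*k**2 - 44*k - 25)/(k*(4*k**2 + 11*k + 10)).
Take A(k)=-3, B(k)=1, C(k)=k**3 + 11*k**2/4 + 5*k/2.
Solve (-3)·f(k+1) − (1)·f(k) = k**3 + 11*k**2/4 + 5*k/2.
Bound: deg f ≤ 3.
Coefficient equations give f(k) = -(4*k**3 + 2*k**2 - 2*k - 3)/16.
Get s_k = R·t_k = (-3)**k*(4*k**3 + 2*k**2 - 2*k - 3) with R(k) = B(k−1)f(k)/C(k) = -(4*k**3 + 2*k**2 - 2*k - 3)/(4*k*(4*k**2 + 11*k + 10)).
Check: Δs_k = 4*(-3)**k*k*(-4*k**2 - 11*k - 10). ✓
Sum = s_(6) − s_(2); s_(6) = 671409, s_(2) = 297 ⇒ 671112.

Σ = 671112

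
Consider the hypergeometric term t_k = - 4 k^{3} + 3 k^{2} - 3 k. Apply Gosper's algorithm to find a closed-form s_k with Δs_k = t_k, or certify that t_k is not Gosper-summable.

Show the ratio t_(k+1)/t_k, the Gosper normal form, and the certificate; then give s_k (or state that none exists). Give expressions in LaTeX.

Compute t_(k+1)/t_k: get (4*k**3 + 9*k**2 + 9*k + 4)/(k*(4*k**2 - 3*k + 3)).
Gosper form: A/B · C(k+1)/C(k) with A=1, B=1, C=k**3 - 3*k**2/4 + 3*k/4.
Solve (1)·f(k+1) − (1)·f(k) = k**3 - 3*k**2/4 + 3*k/4.
Bound: deg f ≤ 4.
Match coefficients ⇒ f(k) = k*(k - 1)*(k**2 - 2*k + 2)/4.
Certificate R = B(k−1)f/C = (k - 1)*(k**2 - 2*k + 2)/(4*k**2 - 3*k + 3) gives s_k = k*(-k**3 + 3*k**2 - 4*k + 2).
Δs = k*(-4*k**2 + 3*k - 3), as required.

s_k = k \left(- k^{3} + 3 k^{2} - 4 k + 2\right)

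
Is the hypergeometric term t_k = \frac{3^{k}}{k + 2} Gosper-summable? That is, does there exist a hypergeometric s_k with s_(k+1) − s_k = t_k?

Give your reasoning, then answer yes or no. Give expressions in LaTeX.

Ratio r(k) = 3*(k + 2)/(k + 3).
A = 3*k + 6, B = k + 3, C = 1.
Solve (3*k + 6)·f(k+1) − (k + 2)·f(k) = 1.
From deg A=1, deg B=1, deg C=0: d=-1.
deg f ≤ -1 is impossible — no certificate.

No — t_k has no hypergeometric antidifference.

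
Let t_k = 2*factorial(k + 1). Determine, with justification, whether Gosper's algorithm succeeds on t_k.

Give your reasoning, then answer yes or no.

No — key equation has no polynomial f.

t_(k+1)/t_k = k + 2.
A = k + 2, B = 1, C = 1.
Need (k + 2)·f(k+1) − (1)·f(k) = 1.
Degrees (1,0,0) ⇒ d ≤ -1.
d = -1 < 0 ⇒ no nonzero polynomial f; not summable.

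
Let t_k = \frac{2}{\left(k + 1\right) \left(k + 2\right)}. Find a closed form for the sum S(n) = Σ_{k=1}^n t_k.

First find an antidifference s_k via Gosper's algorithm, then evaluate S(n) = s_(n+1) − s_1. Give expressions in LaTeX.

S(n) = \frac{n}{n + 2}

Ratio r(k) = (k + 1)/(k + 3).
Take A(k)=k + 1, B(k)=k + 3, C(k)=1.
Key eq: (k + 1)·f(k+1) = (k + 2)·f(k) + (1).
Bound: deg f ≤ 1.
Solving with deg f ≤ 1: f(k) = k.
Then R = B(k−1)f/C = k*(k + 2), so s_k = R(k)·t_k = 2*k/(k + 1).
Check: Δs_k = 2/(k**2 + 3*k + 2). ✓
s_(n+1) = 2*(n + 1)/(n + 2) and s_(1) = 1, so S(n) = n/(n + 2).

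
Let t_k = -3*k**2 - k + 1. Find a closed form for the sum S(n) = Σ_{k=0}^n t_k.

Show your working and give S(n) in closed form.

Step 1: r(k) = (k + 3*(k + 1)**2)/(3*k**2 + k - 1).
So A=1 and B=1, with C=k**2 + k/3 - 1/3.
Key eq: (1)·f(k+1) = (1)·f(k) + (k**2 + k/3 - 1/3).
d = 3 from the (0,0,2) case.
A polynomial solution: f(k) = k*(k**2 - k - 1)/3.
So s_k = (B(k−1)f/C)·t_k = (k*(k**2 - k - 1)/(3*k**2 + k - 1))·t_k = k*(-k**2 + k + 1).
Δs = -3*k**2 - k + 1, as required.
Σ_(k=0)^n t_k = s_(n+1) − s_(0) = (-n**3 - 2*n**2 + 1) − (0), i.e. -n**3 - 2*n**2 + 1.

S(n) = -n**3 - 2*n**2 + 1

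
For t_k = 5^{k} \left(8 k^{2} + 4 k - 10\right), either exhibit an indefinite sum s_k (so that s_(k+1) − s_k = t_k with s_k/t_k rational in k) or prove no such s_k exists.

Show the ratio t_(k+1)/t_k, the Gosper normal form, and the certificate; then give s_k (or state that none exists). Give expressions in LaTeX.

t_(k+1)/t_k = 5*(4*k**2 + 10*k + 1)/(4*k**2 + 2*k - 5).
Gosper form: A/B · C(k+1)/C(k) with A=5, B=1, C=k**2 + k/2 - 5/4.
Set up (5)·f(k+1) − (1)·f(k) − (k**2 + k/2 - 5/4) = 0.
From deg A=0, deg B=0, deg C=2: d=2.
Match coefficients ⇒ f(k) = k*(k - 2)/4.
Get s_k = R·t_k = 2*5**k*k*(k - 2) with R(k) = B(k−1)f(k)/C(k) = k*(k - 2)/(4*k**2 + 2*k - 5).
s_(k+1) − s_k = 5**k*(8*k**2 + 4*k - 10) = t_k.

s_k = 2 \cdot 5^{k} k \left(k - 2\right)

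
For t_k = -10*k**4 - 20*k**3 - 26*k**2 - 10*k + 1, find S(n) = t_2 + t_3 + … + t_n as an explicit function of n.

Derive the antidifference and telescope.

Ratio r(k) = (10*k**4 + 60*k**3 + 146*k**2 + 162*k + 65)/(10*k**4 + 20*k**3 + 26*k**2 + 10*k - 1).
A = 1, B = 1, C = k**4 + 2*k**3 + 13*k**2/5 + k - 1/10.
Set up (1)·f(k+1) − (1)·f(k) − (k**4 + 2*k**3 + 13*k**2/5 + k - 1/10) = 0.
deg f ≤ 5 (via 0,0,4).
Coefficient equations give f(k) = k*(2*k**4 + 2*k**2 - 3*k - 2)/10.
R(k) = B(k−1)·f(k)/C(k) = k*(2*k**4 + 2*k**2 - 3*k - 2)/(10*k**4 + 20*k**3 + 26*k**2 + 10*k - 1); s_k = R·t_k = k*(-2*k**4 - 2*k**2 + 3*k + 2).
Check: Δs_k = -10*k**4 - 20*k**3 - 26*k**2 - 10*k + 1. ✓
Telescope: S(n) = s_(n+1) − s_(2) = -2*n**5 - 10*n**4 - 22*n**3 - 23*n**2 - 8*n + 1 − (-64) = -2*n**5 - 10*n**4 - 22*n**3 - 23*n**2 - 8*n + 65.

S(n) = -2*n**5 - 10*n**4 - 22*n**3 - 23*n**2 - 8*n + 65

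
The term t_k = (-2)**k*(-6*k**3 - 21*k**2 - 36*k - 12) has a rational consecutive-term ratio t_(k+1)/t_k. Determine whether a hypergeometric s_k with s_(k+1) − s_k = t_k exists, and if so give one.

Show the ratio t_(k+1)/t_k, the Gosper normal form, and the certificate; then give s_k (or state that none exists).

r(k) = 2*(-2*k**3 - 13*k**2 - 32*k - 25)/(2*k**3 + 7*k**2 + 12*k + 4) after simplifying.
A = -2, B = 1, C = k**3 + 7*k**2/2 + 6*k + 2.
Solve (-2)·f(k+1) − (1)·f(k) = k**3 + 7*k**2/2 + 6*k + 2.
Degrees (0,0,3) ⇒ d ≤ 3.
A polynomial solution: f(k) = -(2*k**3 + 3*k**2 + 4*k - 2)/6.
R(k) = B(k−1)·f(k)/C(k) = -(2*k**3 + 3*k**2 + 4*k - 2)/(3*(2*k**3 + 7*k**2 + 12*k + 4)); s_k = R·t_k = (-2)**k*(2*k**3 + 3*k**2 + 4*k - 2).
s_(k+1) − s_k = (-2)**k*(-6*k**3 - 21*k**2 - 36*k - 12) = t_k.

s_k = (-2)**k*(2*k**3 + 3*k**2 + 4*k - 2)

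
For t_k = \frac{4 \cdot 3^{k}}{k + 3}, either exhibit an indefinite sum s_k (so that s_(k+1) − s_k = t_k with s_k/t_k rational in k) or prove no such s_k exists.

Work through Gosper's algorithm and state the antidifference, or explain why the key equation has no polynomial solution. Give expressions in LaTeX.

none — t_k is not Gosper-summable

Ratio r(k) = 3*(k + 3)/(k + 4).
A = 3*k + 9, B = k + 4, C = 1.
f must satisfy (3*k + 9)·f(k+1) − (k + 3)·f(k) = 1.
Degrees (1,1,0) ⇒ d ≤ -1.
d = -1 < 0 ⇒ no nonzero polynomial f; not summable.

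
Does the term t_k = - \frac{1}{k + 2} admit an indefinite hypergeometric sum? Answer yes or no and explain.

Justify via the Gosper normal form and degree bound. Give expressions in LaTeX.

Ratio r(k) = (k + 2)/(k + 3).
Factor: A=k + 2; B=k + 3; C=1.
Need (k + 2)·f(k+1) − (k + 2)·f(k) = 1.
From deg A=1, deg B=1, deg C=0: d=0.
Write f(k) = c0. Then LHS − RHS = -1, requiring -1 = 0: contradictory. No certificate.

No; the coefficient equations for f are inconsistent.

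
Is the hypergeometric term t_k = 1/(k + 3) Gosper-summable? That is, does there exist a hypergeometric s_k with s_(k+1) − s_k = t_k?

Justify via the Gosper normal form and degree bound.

No — key equation has no polynomial f.

Compute t_(k+1)/t_k: get (k + 3)/(k + 4).
Take A(k)=k + 3, B(k)=k + 4, C(k)=1.
Set up (k + 3)·f(k+1) − (k + 3)·f(k) − (1) = 0.
From deg A=1, deg B=1, deg C=0: d=0.
Write f(k) = c0. Then LHS − RHS = -1, requiring -1 = 0: contradictory. No certificate.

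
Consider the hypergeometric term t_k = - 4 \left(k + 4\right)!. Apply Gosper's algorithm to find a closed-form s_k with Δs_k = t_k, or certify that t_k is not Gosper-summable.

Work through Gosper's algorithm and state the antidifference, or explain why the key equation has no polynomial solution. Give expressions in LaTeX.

not Gosper-summable; s_k does not exist

r(k) = k + 5 after simplifying.
Take A(k)=k + 5, B(k)=1, C(k)=1.
Need (k + 5)·f(k+1) − (1)·f(k) = 1.
deg f ≤ -1 (via 1,0,0).
d = -1 < 0 ⇒ no nonzero polynomial f; not summable.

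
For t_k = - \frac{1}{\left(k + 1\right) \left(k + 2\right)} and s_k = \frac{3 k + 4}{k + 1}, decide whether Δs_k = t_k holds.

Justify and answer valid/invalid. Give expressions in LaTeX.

Valid: the claim telescopes to t_k.

s_(k+1) = (3*k + 7)/(k + 2)
s_(k+1) − s_k = -1/(k**2 + 3*k + 2)
(s_(k+1) − s_k) − t_k = 0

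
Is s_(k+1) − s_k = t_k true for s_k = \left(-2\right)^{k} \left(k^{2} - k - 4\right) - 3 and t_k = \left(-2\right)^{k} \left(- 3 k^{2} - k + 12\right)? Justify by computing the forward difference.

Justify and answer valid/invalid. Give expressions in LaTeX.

Valid: the claim telescopes to t_k.

s_(k+1) = (-2)**(k + 1)*(-k + (k + 1)**2 - 5) - 3
s_(k+1) − s_k = (-2)**k*(-3*k**2 - k + 12)
(s_(k+1) − s_k) − t_k = 0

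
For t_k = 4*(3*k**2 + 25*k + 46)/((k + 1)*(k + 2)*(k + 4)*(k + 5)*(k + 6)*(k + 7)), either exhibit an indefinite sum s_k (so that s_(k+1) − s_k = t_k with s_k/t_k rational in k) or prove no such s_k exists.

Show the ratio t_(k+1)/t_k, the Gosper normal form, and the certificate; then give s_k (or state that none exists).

Step 1: r(k) = (k + 1)*(k + 4)*(25*k + 3*(k + 1)**2 + 71)/((k + 3)*(k + 8)*(3*k**2 + 25*k + 46)).
Gosper form: A/B · C(k+1)/C(k) with A=k + 1, B=k + 8, C=k**3 + 34*k**2/3 + 121*k/3 + 46.
f must satisfy (k + 1)·f(k+1) − (k + 7)·f(k) = k**3 + 34*k**2/3 + 121*k/3 + 46.
From deg A=1, deg B=1, deg C=3: d=6.
A polynomial solution: f(k) = k*(k + 2)*(k + 3)*(k + 5)*(k**2 + 11*k + 34)/72.
Get s_k = R·t_k = k*(k**2 + 11*k + 34)/(6*(k**3 + 11*k**2 + 34*k + 24)) with R(k) = B(k−1)f(k)/C(k) = k*(k + 2)*(k + 5)*(k + 7)*(k**2 + 11*k + 34)/(24*(3*k**2 + 25*k + 46)).
Δs = 4*(3*k**2 + 25*k + 46)/(k**6 + 25*k**5 + 247*k**4 + 1219*k**3 + 3112*k**2 + 3796*k + 1680), as required.

s_k = k*(k**2 + 11*k + 34)/(6*(k**3 + 11*k**2 + 34*k + 24))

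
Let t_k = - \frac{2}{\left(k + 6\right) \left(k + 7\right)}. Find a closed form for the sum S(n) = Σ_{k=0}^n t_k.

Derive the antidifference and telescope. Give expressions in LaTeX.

t_(k+1)/t_k = (k + 6)/(k + 8).
Normal form (A,B,C) = (k + 6, k + 8, 1).
Key eq: (k + 6)·f(k+1) = (k + 7)·f(k) + (1).
d = 1 from the (1,1,0) case.
Solve for f: f(k) = k/6 (degree 1 ≤ 1).
R(k) = B(k−1)·f(k)/C(k) = k*(k + 7)/6; s_k = R·t_k = -k/(3*k + 18).
s_(k+1) − s_k = -2/(k**2 + 13*k + 42) = t_k.
Telescope: S(n) = s_(n+1) − s_(0) = (-n - 1)/(3*(n + 7)) − (0) = (-n - 1)/(3*(n + 7)).

S(n) = \frac{- n - 1}{3 \left(n + 7\right)}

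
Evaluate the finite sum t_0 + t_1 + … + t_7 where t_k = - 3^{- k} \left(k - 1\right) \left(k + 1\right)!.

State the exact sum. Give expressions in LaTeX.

Σ = -4399/27

r(k) = k*(k + 2)/(3*(k - 1)) after simplifying.
Normal form (A,B,C) = (k/3 + 2/3, 1, k - 1).
Solve (k/3 + 2/3)·f(k+1) − (1)·f(k) = k - 1.
d = 0 from the (1,0,1) case.
Match coefficients ⇒ f(k) = 3.
So s_k = (B(k−1)f/C)·t_k = (3/(k - 1))·t_k = -3**(1 - k)*factorial(k + 1).
s_(k+1) − s_k = -(k - 1)*factorial(k + 1)/3**k = t_k.
Sum = s_(8) − s_(0); s_(8) = -4480/27, s_(0) = -3 ⇒ -4399/27.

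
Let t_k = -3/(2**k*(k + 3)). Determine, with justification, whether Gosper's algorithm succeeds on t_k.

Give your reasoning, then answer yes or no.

The ratio is (k + 3)/(2*(k + 4)).
So A=k/2 + 3/2 and B=k + 4, with C=1.
Key eq: (k/2 + 3/2)·f(k+1) = (k + 3)·f(k) + (1).
d = -1 from the (1,1,0) case.
Bound -1 < 0, so the key equation has no polynomial solution.

No. Not Gosper-summable.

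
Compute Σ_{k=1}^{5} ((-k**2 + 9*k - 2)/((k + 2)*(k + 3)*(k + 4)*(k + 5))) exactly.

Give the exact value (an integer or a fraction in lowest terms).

Σ = 1/20

The ratio is -(k + 2)*(9*k - (k + 1)**2 + 7)/((k + 6)*(k**2 - 9*k + 2)).
A = k + 2, B = k + 6, C = k**2 - 9*k + 2.
Key eq: (k + 2)·f(k+1) = (k + 5)·f(k) + (k**2 - 9*k + 2).
Degrees (1,1,2) ⇒ d ≤ 3.
Solving with deg f ≤ 3: f(k) = -k*(k - 2).
Then R = B(k−1)f/C = -k*(k - 2)*(k + 5)/(k**2 - 9*k + 2), so s_k = R(k)·t_k = k*(k - 2)/((k + 2)*(k + 3)*(k + 4)).
Δs = (-k**2 + 9*k - 2)/(k**4 + 14*k**3 + 71*k**2 + 154*k + 120), as required.
Σ_(k=1)^(5) t_k = s_(6) − s_(1) = 1/30 − (-1/60) = 1/20.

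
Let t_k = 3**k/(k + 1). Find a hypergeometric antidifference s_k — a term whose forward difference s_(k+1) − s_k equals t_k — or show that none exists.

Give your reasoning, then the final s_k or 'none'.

none — t_k is not Gosper-summable

r(k) = 3*(k + 1)/(k + 2) after simplifying.
Normal form (A,B,C) = (3*k + 3, k + 2, 1).
Set up (3*k + 3)·f(k+1) − (k + 1)·f(k) − (1) = 0.
d = -1 from the (1,1,0) case.
Negative degree bound (-1): no f exists, t_k not Gosper-summable.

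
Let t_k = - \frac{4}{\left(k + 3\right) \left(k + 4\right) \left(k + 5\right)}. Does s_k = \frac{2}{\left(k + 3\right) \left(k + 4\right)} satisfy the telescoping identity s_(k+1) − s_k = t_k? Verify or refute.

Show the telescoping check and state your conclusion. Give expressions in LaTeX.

s_(k+1) = 2/((k + 4)*(k + 5))
s_(k+1) − s_k = -4/(k**3 + 12*k**2 + 47*k + 60)
(s_(k+1) − s_k) − t_k = 0

Valid — Δs_k = t_k.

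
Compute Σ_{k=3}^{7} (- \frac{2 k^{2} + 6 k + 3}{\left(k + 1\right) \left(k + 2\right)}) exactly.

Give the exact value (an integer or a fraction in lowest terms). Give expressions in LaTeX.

Σ = -355/36

t_(k+1)/t_k = (k + 1)*(6*k + 2*(k + 1)**2 + 9)/((k + 3)*(2*k**2 + 6*k + 3)).
A = k + 1, B = k + 3, C = k**2 + 3*k + 3/2.
Set up (k + 1)·f(k+1) − (k + 2)·f(k) − (k**2 + 3*k + 3/2) = 0.
Degrees (1,1,2) ⇒ d ≤ 2.
Coefficient equations give f(k) = k*(2*k + 1)/2.
So s_k = (B(k−1)f/C)·t_k = (k*(k + 2)*(2*k + 1)/(2*k**2 + 6*k + 3))·t_k = k*(-2*k - 1)/(k + 1).
Verify: (-2*k**2 - 6*k - 3)/(k**2 + 3*k + 2) matches t_k.
Σ_(k=3)^(7) t_k = s_(8) − s_(3) = -136/9 − (-21/4) = -355/36.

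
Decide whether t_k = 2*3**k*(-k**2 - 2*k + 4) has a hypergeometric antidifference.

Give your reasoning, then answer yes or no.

Yes. s_k = 3**k*(-k**2 + k + 4).

Compute t_(k+1)/t_k: get 3*(k**2 + 4*k - 1)/(k**2 + 2*k - 4).
Gosper form: A/B · C(k+1)/C(k) with A=3, B=1, C=k**2 + 2*k - 4.
Need (3)·f(k+1) − (1)·f(k) = k**2 + 2*k - 4.
From deg A=0, deg B=0, deg C=2: d=2.
A polynomial solution: f(k) = (k**2 - k - 4)/2.
So s_k = (B(k−1)f/C)·t_k = ((k**2 - k - 4)/(2*(k**2 + 2*k - 4)))·t_k = 3**k*(-k**2 + k + 4).
Δs = 2*3**k*(-k**2 - 2*k + 4), as required.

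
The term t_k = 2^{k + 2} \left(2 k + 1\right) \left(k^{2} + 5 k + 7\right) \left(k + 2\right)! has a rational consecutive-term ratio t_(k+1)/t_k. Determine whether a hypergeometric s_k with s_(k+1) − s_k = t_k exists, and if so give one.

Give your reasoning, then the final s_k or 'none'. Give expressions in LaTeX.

t_(k+1)/t_k = 2*(k + 3)*(2*k + 3)*(5*k + (k + 1)**2 + 12)/((2*k + 1)*(k**2 + 5*k + 7)).
A = 2*k + 6, B = 1, C = k**3 + 11*k**2/2 + 19*k/2 + 7/2.
Need (2*k + 6)·f(k+1) − (1)·f(k) = k**3 + 11*k**2/2 + 19*k/2 + 7/2.
deg f ≤ 2 (via 1,0,3).
Solving with deg f ≤ 2: f(k) = (k**2 + k - 1)/2.
Then R = B(k−1)f/C = (k**2 + k - 1)/((2*k + 1)*(k**2 + 5*k + 7)), so s_k = R(k)·t_k = 2**(k + 2)*(k**2 + k - 1)*factorial(k + 2).
Δs = 2**(k + 2)*(2*k + 1)*(k**2 + 5*k + 7)*factorial(k + 2), as required.

s_k = 2^{k + 2} \left(k^{2} + k - 1\right) \left(k + 2\right)!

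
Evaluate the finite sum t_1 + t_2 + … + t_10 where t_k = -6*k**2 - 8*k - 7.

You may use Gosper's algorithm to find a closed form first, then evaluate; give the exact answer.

The ratio is (6*k**2 + 20*k + 21)/(6*k**2 + 8*k + 7).
Factor: A=1; B=1; C=k**2 + 4*k/3 + 7/6.
Need (1)·f(k+1) − (1)·f(k) = k**2 + 4*k/3 + 7/6.
d = 3 from the (0,0,2) case.
A polynomial solution: f(k) = k*(2*k**2 + k + 4)/6.
Get s_k = R·t_k = k*(-2*k**2 - k - 4) with R(k) = B(k−1)f(k)/C(k) = k*(2*k**2 + k + 4)/(6*k**2 + 8*k + 7).
Δs = -6*k**2 - 8*k - 7, as required.
Σ_(k=1)^(10) t_k = s_(11) − s_(1) = -2827 − (-7) = -2820.

Σ = -2820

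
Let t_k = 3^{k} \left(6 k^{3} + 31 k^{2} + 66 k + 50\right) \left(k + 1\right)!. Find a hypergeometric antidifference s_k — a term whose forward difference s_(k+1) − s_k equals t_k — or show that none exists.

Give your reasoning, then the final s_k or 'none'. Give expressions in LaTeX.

s_k = 3^{k} \left(2 k^{2} + 3 k + 4\right) \left(k + 1\right)!

The ratio is 3*(6*k**4 + 61*k**3 + 244*k**2 + 445*k + 306)/(6*k**3 + 31*k**2 + 66*k + 50).
A = 3*k + 6, B = 1, C = k**3 + 31*k**2/6 + 11*k + 25/3.
f must satisfy (3*k + 6)·f(k+1) − (1)·f(k) = k**3 + 31*k**2/6 + 11*k + 25/3.
d = 2 from the (1,0,3) case.
Coefficient equations give f(k) = (2*k**2 + 3*k + 4)/6.
Get s_k = R·t_k = 3**k*(2*k**2 + 3*k + 4)*factorial(k + 1) with R(k) = B(k−1)f(k)/C(k) = (2*k**2 + 3*k + 4)/(6*k**3 + 31*k**2 + 66*k + 50).
Verify: 3**k*(6*k**3 + 31*k**2 + 66*k + 50)*factorial(k + 1) matches t_k.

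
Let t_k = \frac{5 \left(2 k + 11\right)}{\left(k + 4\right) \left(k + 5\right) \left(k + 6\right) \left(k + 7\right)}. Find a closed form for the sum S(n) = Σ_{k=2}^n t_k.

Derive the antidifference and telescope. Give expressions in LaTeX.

S(n) = \frac{5 \left(n^{2} + 12 n - 13\right)}{48 \left(n^{2} + 12 n + 35\right)}

The ratio is (k + 4)*(2*k + 13)/((k + 8)*(2*k + 11)).
So A=k + 4 and B=k + 8, with C=k + 11/2.
Set up (k + 4)·f(k+1) − (k + 7)·f(k) − (k + 11/2) = 0.
Degrees (1,1,1) ⇒ d ≤ 3.
Match coefficients ⇒ f(k) = k*(k + 5)*(k + 10)/48.
R(k) = B(k−1)·f(k)/C(k) = k*(k + 5)*(k + 7)*(k + 10)/(24*(2*k + 11)); s_k = R·t_k = 5*k*(k + 10)/(24*(k**2 + 10*k + 24)).
Δs = 5*(2*k + 11)/(k**4 + 22*k**3 + 179*k**2 + 638*k + 840), as required.
Telescope: S(n) = s_(n+1) − s_(2) = 5*(n**2 + 12*n + 11)/(24*(n**2 + 12*n + 35)) − (5/48) = 5*(n**2 + 12*n - 13)/(48*(n**2 + 12*n + 35)).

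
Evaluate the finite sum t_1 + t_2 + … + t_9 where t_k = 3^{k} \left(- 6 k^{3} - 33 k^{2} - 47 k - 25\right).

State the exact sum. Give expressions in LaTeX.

t_(k+1)/t_k = 3*(6*k**3 + 51*k**2 + 131*k + 111)/(6*k**3 + 33*k**2 + 47*k + 25).
Normal form (A,B,C) = (3, 1, k**3 + 11*k**2/2 + 47*k/6 + 25/6).
Solve (3)·f(k+1) − (1)·f(k) = k**3 + 11*k**2/2 + 47*k/6 + 25/6.
deg f ≤ 3 (via 0,0,3).
A polynomial solution: f(k) = (3*k**3 + 3*k**2 + k + 2)/6.
Get s_k = R·t_k = 3**k*(-3*k**3 - 3*k**2 - k - 2) with R(k) = B(k−1)f(k)/C(k) = (3*k**3 + 3*k**2 + k + 2)/(6*k**3 + 33*k**2 + 47*k + 25).
s_(k+1) − s_k = 3**k*(-6*k**3 - 33*k**2 - 47*k - 25) = t_k.
Sum = s_(10) − s_(1); s_(10) = -195570288, s_(1) = -27 ⇒ -195570261.

Σ = -195570261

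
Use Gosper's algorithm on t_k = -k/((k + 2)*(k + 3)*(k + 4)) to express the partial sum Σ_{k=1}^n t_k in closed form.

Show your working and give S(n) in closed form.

S(n) = n*(-n - 1)/(6*(n**2 + 7*n + 12))

Step 1: r(k) = (k + 1)*(k + 2)/(k*(k + 5)).
Normal form (A,B,C) = (k + 2, k + 5, k).
Solve (k + 2)·f(k+1) − (k + 4)·f(k) = k.
From deg A=1, deg B=1, deg C=1: d=2.
Coefficient equations give f(k) = k*(k - 1)/6.
R(k) = B(k−1)·f(k)/C(k) = (k - 1)*(k + 4)/6; s_k = R·t_k = k*(1 - k)/(6*(k + 2)*(k + 3)).
s_(k+1) − s_k = -k/(k**3 + 9*k**2 + 26*k + 24) = t_k.
Evaluate: s_(n+1) = n*(-n - 1)/(6*(n**2 + 7*n + 12)); subtract s_(1) = 0 ⇒ S(n) = n*(-n - 1)/(6*(n**2 + 7*n + 12)).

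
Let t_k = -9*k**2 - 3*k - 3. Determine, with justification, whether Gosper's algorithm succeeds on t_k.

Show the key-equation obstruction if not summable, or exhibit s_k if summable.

Ratio r(k) = (k + 3*(k + 1)**2 + 2)/(3*k**2 + k + 1).
Normal form (A,B,C) = (1, 1, k**2 + k/3 + 1/3).
Key eq: (1)·f(k+1) = (1)·f(k) + (k**2 + k/3 + 1/3).
d = 3 from the (0,0,2) case.
Solving with deg f ≤ 3: f(k) = k*(k**2 - k + 1)/3.
Certificate R = B(k−1)f/C = k*(k**2 - k + 1)/(3*k**2 + k + 1) gives s_k = 3*k*(-k**2 + k - 1).
Check: Δs_k = -9*k**2 - 3*k - 3. ✓

Yes. s_k = 3*k*(-k**2 + k - 1).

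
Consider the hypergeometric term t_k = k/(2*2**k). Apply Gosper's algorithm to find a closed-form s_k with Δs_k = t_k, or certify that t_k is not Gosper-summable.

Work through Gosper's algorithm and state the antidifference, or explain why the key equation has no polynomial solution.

t_(k+1)/t_k = (k + 1)/(2*k).
So A=1/2 and B=1, with C=k.
Solve (1/2)·f(k+1) − (1)·f(k) = k.
Degrees (0,0,1) ⇒ d ≤ 1.
Solve for f: f(k) = -2*(k + 1) (degree 1 ≤ 1).
Get s_k = R·t_k = (-k - 1)/2**k with R(k) = B(k−1)f(k)/C(k) = -2*(k + 1)/k.
Verify: k/(2*2**k) matches t_k.

s_k = (-k - 1)/2**k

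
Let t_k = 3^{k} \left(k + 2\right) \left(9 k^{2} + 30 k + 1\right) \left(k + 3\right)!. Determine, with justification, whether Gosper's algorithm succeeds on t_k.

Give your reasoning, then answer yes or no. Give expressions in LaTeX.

Yes. s_k = 3^{k} \left(k - 1\right) \left(3 k + 2\right) \left(k + 3\right)!.

t_(k+1)/t_k = 3*(k + 3)*(k + 4)*(30*k + 9*(k + 1)**2 + 31)/((k + 2)*(9*k**2 + 30*k + 1)).
A = 3*k + 12, B = 1, C = k**3 + 16*k**2/3 + 61*k/9 + 2/9.
Key eq: (3*k + 12)·f(k+1) = (1)·f(k) + (k**3 + 16*k**2/3 + 61*k/9 + 2/9).
Bound: deg f ≤ 2.
A polynomial solution: f(k) = (k - 1)*(3*k + 2)/9.
Get s_k = R·t_k = 3**k*(k - 1)*(3*k + 2)*factorial(k + 3) with R(k) = B(k−1)f(k)/C(k) = (k - 1)*(3*k + 2)/((k + 2)*(9*k**2 + 30*k + 1)).
Check: Δs_k = 3**k*(k + 2)*(9*k**2 + 30*k + 1)*factorial(k + 3). ✓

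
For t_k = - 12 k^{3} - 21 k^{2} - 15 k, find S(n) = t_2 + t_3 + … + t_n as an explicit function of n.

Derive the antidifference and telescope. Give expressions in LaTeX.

r(k) = (4*k**3 + 19*k**2 + 31*k + 16)/(k*(4*k**2 + 7*k + 5)) after simplifying.
Gosper form: A/B · C(k+1)/C(k) with A=1, B=1, C=k**3 + 7*k**2/4 + 5*k/4.
Set up (1)·f(k+1) − (1)·f(k) − (k**3 + 7*k**2/4 + 5*k/4) = 0.
Degrees (0,0,3) ⇒ d ≤ 4.
Solve for f: f(k) = k*(k - 1)*(3*k**2 + 4*k + 4)/12 (degree 4 ≤ 4).
R(k) = B(k−1)·f(k)/C(k) = (k - 1)*(3*k**2 + 4*k + 4)/(3*(4*k**2 + 7*k + 5)); s_k = R·t_k = k*(-3*k**3 - k**2 + 4).
s_(k+1) − s_k = 3*k*(-4*k**2 - 7*k - 5) = t_k.
Evaluate: s_(n+1) = n*(-3*n**3 - 13*n**2 - 21*n - 11); subtract s_(2) = -48 ⇒ S(n) = -3*n**4 - 13*n**3 - 21*n**2 - 11*n + 48.

S(n) = - 3 n^{4} - 13 n^{3} - 21 n^{2} - 11 n + 48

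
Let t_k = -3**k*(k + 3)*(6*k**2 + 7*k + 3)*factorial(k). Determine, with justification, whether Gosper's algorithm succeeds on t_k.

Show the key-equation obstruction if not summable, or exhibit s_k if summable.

Yes. s_k = -3**k*(2*k**2 + 3*k - 3)*factorial(k).

t_(k+1)/t_k = 3*(k + 1)*(k + 4)*(7*k + 6*(k + 1)**2 + 10)/((k + 3)*(6*k**2 + 7*k + 3)).
A = 3*k + 3, B = 1, C = k**3 + 25*k**2/6 + 4*k + 3/2.
Solve (3*k + 3)·f(k+1) − (1)·f(k) = k**3 + 25*k**2/6 + 4*k + 3/2.
deg f ≤ 2 (via 1,0,3).
Solve for f: f(k) = (2*k**2 + 3*k - 3)/6 (degree 2 ≤ 2).
Certificate R = B(k−1)f/C = (2*k**2 + 3*k - 3)/((k + 3)*(6*k**2 + 7*k + 3)) gives s_k = -3**k*(2*k**2 + 3*k - 3)*factorial(k).
Verify: -3**k*(k + 3)*(6*k**2 + 7*k + 3)*factorial(k) matches t_k.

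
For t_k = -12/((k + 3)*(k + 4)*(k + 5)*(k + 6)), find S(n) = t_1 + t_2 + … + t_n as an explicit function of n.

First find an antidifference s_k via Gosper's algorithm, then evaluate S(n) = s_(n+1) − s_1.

Ratio r(k) = (k + 3)/(k + 7).
A = k + 3, B = k + 7, C = 1.
Need (k + 3)·f(k+1) − (k + 6)·f(k) = 1.
d = 3 from the (1,1,0) case.
Solving with deg f ≤ 3: f(k) = k*(k**2 + 12*k + 47)/180.
Then R = B(k−1)f/C = k*(k + 6)*(k**2 + 12*k + 47)/180, so s_k = R(k)·t_k = k*(-k**2 - 12*k - 47)/(15*(k + 3)*(k + 4)*(k + 5)).
Verify: -12/(k**4 + 18*k**3 + 119*k**2 + 342*k + 360) matches t_k.
s_(n+1) = (-n**3 - 15*n**2 - 74*n - 60)/(15*(n**3 + 15*n**2 + 74*n + 120)) and s_(1) = -1/30, so S(n) = n*(-n**2 - 15*n - 74)/(30*(n**3 + 15*n**2 + 74*n + 120)).

S(n) = n*(-n**2 - 15*n - 74)/(30*(n**3 + 15*n**2 + 74*n + 120))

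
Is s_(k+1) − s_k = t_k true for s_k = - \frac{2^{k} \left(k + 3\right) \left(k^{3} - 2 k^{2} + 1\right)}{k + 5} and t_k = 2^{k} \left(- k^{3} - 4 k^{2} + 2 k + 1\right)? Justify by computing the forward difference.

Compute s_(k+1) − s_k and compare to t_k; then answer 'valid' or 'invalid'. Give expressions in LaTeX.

s_(k+1) = 2**(k + 1)*k*(-k**3 - 5*k**2 - 3*k + 4)/(k + 6)
s_(k+1) − s_k = 2**k*(-k**5 - 13*k**4 - 56*k**3 - 57*k**2 + 49*k + 18)/(k**2 + 11*k + 30)
(s_(k+1) − s_k) − t_k = 2**(k + 1)*(k**4 + 8*k**3 + 20*k**2 - 11*k - 6)/(k**2 + 11*k + 30)

Invalid: residual \frac{2^{k + 1} \left(k^{4} + 8 k^{3} + 20 k^{2} - 11 k - 6\right)}{k^{2} + 11 k + 30} ≠ 0.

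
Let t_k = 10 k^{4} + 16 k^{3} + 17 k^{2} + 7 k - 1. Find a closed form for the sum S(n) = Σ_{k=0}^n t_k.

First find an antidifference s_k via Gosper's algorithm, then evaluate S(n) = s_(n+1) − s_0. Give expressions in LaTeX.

r(k) = (10*k**4 + 56*k**3 + 125*k**2 + 129*k + 49)/(10*k**4 + 16*k**3 + 17*k**2 + 7*k - 1) after simplifying.
Normal form (A,B,C) = (1, 1, k**4 + 8*k**3/5 + 17*k**2/10 + 7*k/10 - 1/10).
Set up (1)·f(k+1) − (1)·f(k) − (k**4 + 8*k**3/5 + 17*k**2/10 + 7*k/10 - 1/10) = 0.
From deg A=0, deg B=0, deg C=4: d=5.
A polynomial solution: f(k) = k*(2*k**4 - k**3 + k**2 - k - 2)/10.
So s_k = (B(k−1)f/C)·t_k = (k*(2*k**4 - k**3 + k**2 - k - 2)/(10*k**4 + 16*k**3 + 17*k**2 + 7*k - 1))·t_k = k*(2*k**4 - k**3 + k**2 - k - 2).
Verify: 10*k**4 + 16*k**3 + 17*k**2 + 7*k - 1 matches t_k.
Evaluate: s_(n+1) = 2*n**5 + 9*n**4 + 17*n**3 + 16*n**2 + 5*n - 1; subtract s_(0) = 0 ⇒ S(n) = 2*n**5 + 9*n**4 + 17*n**3 + 16*n**2 + 5*n - 1.

S(n) = 2 n^{5} + 9 n^{4} + 17 n^{3} + 16 n^{2} + 5 n - 1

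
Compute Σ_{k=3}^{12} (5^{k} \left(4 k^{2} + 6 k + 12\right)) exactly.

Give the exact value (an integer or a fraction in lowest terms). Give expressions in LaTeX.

Σ = 194091795750

Ratio r(k) = 5*(2*k**2 + 7*k + 11)/(2*k**2 + 3*k + 6).
So A=5 and B=1, with C=k**2 + 3*k/2 + 3.
Solve (5)·f(k+1) − (1)·f(k) = k**2 + 3*k/2 + 3.
deg f ≤ 2 (via 0,0,2).
Coefficient equations give f(k) = (k**2 - k + 3)/4.
Certificate R = B(k−1)f/C = (k**2 - k + 3)/(2*(2*k**2 + 3*k + 6)) gives s_k = 5**k*(k**2 - k + 3).
Δs = 5**k*(4*k**2 + 6*k + 12), as required.
Sum = s_(13) − s_(3); s_(13) = 194091796875, s_(3) = 1125 ⇒ 194091795750.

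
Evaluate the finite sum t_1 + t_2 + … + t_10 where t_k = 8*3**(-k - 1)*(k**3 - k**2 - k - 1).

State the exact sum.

Compute t_(k+1)/t_k: get (k**3 + 2*k**2 - 2)/(3*(k**3 - k**2 - k - 1)).
A = 1/3, B = 1, C = k**3 - k**2 - k - 1.
Solve (1/3)·f(k+1) − (1)·f(k) = k**3 - k**2 - k - 1.
d = 3 from the (0,0,3) case.
Coefficient equations give f(k) = -3*(4*k**3 + 2*k**2 + 4*k + 1)/8.
Then R = B(k−1)f/C = -3*(4*k**3 + 2*k**2 + 4*k + 1)/(8*(k**3 - k**2 - k - 1)), so s_k = R(k)·t_k = (-4*k**3 - 2*k**2 - 4*k - 1)/3**k.
Verify: 8*3**(-k - 1)*(k**3 - k**2 - k - 1) matches t_k.
Evaluate s at k=11 and k=1: -5611/177147 and -11/3; difference 643928/177147.

Σ = 643928/177147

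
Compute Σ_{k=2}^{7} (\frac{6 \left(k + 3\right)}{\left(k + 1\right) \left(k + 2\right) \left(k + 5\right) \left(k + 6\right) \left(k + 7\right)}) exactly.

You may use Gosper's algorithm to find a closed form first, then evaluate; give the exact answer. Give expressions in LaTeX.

Ratio r(k) = (k + 1)*(k + 4)*(k + 5)/((k + 3)**2*(k + 8)).
Gosper form: A/B · C(k+1)/C(k) with A=k + 1, B=k + 8, C=k**3 + 10*k**2 + 33*k + 36.
f must satisfy (k + 1)·f(k+1) − (k + 7)·f(k) = k**3 + 10*k**2 + 33*k + 36.
Degrees (1,1,3) ⇒ d ≤ 6.
Match coefficients ⇒ f(k) = k*(k + 2)*(k + 3)*(k + 4)*(k**2 + 12*k + 41)/90.
So s_k = (B(k−1)f/C)·t_k = (k*(k + 2)*(k + 7)*(k**2 + 12*k + 41)/(90*(k + 3)))·t_k = k*(k**2 + 12*k + 41)/(15*(k**3 + 12*k**2 + 41*k + 30)).
s_(k+1) − s_k = 6*(k + 3)/(k**5 + 21*k**4 + 163*k**3 + 567*k**2 + 844*k + 420) = t_k.
Telescoping: Σ = s_(8) − s_(2) = 268/4095 − (23/420) = 5/468.

Σ = 5/468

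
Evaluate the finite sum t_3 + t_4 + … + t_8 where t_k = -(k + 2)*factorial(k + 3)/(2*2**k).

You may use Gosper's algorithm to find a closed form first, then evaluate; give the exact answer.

Σ = -935460

Ratio r(k) = (k + 3)*(k + 4)/(2*(k + 2)).
Gosper form: A/B · C(k+1)/C(k) with A=k/2 + 2, B=1, C=k + 2.
Need (k/2 + 2)·f(k+1) − (1)·f(k) = k + 2.
From deg A=1, deg B=0, deg C=1: d=0.
A polynomial solution: f(k) = 2.
Get s_k = R·t_k = -factorial(k + 3)/2**k with R(k) = B(k−1)f(k)/C(k) = 2/(k + 2).
Verify: -(k + 2)*factorial(k + 3)/(2*2**k) matches t_k.
Evaluate s at k=9 and k=3: -935550 and -90; difference -935460.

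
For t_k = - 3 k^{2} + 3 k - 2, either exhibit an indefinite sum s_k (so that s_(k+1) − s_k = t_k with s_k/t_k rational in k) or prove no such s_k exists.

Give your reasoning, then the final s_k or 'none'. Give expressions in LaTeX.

Compute t_(k+1)/t_k: get (3*k**2 + 3*k + 2)/(3*k**2 - 3*k + 2).
Take A(k)=1, B(k)=1, C(k)=k**2 - k + 2/3.
Solve (1)·f(k+1) − (1)·f(k) = k**2 - k + 2/3.
Degrees (0,0,2) ⇒ d ≤ 3.
Solving with deg f ≤ 3: f(k) = k*(k**2 - 3*k + 4)/3.
Then R = B(k−1)f/C = k*(k**2 - 3*k + 4)/(3*k**2 - 3*k + 2), so s_k = R(k)·t_k = k*(-k**2 + 3*k - 4).
s_(k+1) − s_k = -3*k**2 + 3*k - 2 = t_k.

s_k = k \left(- k^{2} + 3 k - 4\right)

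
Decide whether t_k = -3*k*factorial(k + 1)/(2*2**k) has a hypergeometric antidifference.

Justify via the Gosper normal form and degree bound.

Ratio r(k) = (k + 1)*(k + 2)/(2*k).
A = k/2 + 1, B = 1, C = k.
Key eq: (k/2 + 1)·f(k+1) = (1)·f(k) + (k).
Bound: deg f ≤ 0.
Match coefficients ⇒ f(k) = 2.
Then R = B(k−1)f/C = 2/k, so s_k = R(k)·t_k = -3*factorial(k + 1)/2**k.
s_(k+1) − s_k = -3*k*factorial(k + 1)/(2*2**k) = t_k.

Yes. s_k = -3*factorial(k + 1)/2**k.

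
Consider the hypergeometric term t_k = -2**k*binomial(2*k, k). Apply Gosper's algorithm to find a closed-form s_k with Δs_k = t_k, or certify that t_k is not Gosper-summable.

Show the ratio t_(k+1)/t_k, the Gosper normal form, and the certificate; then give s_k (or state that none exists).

t_(k+1)/t_k = 4*(2*k + 1)/(k + 1).
Normal form (A,B,C) = (8*k + 4, k + 1, 1).
f must satisfy (8*k + 4)·f(k+1) − (k)·f(k) = 1.
From deg A=1, deg B=1, deg C=0: d=-1.
Bound -1 < 0, so the key equation has no polynomial solution.

no hypergeometric antidifference exists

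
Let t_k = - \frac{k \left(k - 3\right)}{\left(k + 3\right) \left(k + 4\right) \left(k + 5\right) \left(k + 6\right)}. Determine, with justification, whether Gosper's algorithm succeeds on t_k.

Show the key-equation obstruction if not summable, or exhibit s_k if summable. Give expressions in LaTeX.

Compute t_(k+1)/t_k: get (k - 2)*(k + 1)*(k + 3)/(k*(k - 3)*(k + 7)).
Factor: A=k + 3; B=k + 7; C=k**2 - 3*k.
Solve (k + 3)·f(k+1) − (k + 6)·f(k) = k**2 - 3*k.
Degrees (1,1,2) ⇒ d ≤ 3.
Solve for f: f(k) = k*(k - 7)*(k - 1)/20 (degree 3 ≤ 3).
Then R = B(k−1)f/C = (k - 7)*(k - 1)*(k + 6)/(20*(k - 3)), so s_k = R(k)·t_k = -k*(k**2 - 8*k + 7)/(20*(k + 3)*(k + 4)*(k + 5)).
Verify: k*(3 - k)/(k**4 + 18*k**3 + 119*k**2 + 342*k + 360) matches t_k.

Yes. s_k = - \frac{k \left(k^{2} - 8 k + 7\right)}{20 \left(k + 3\right) \left(k + 4\right) \left(k + 5\right)}.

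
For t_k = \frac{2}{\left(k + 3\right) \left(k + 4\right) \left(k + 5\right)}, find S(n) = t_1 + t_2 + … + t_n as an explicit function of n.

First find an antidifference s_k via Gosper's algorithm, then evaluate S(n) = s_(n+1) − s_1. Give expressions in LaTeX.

S(n) = \frac{n \left(n + 9\right)}{20 \left(n^{2} + 9 n + 20\right)}

r(k) = (k + 3)/(k + 6) after simplifying.
A = k + 3, B = k + 6, C = 1.
Set up (k + 3)·f(k+1) − (k + 5)·f(k) − (1) = 0.
Bound: deg f ≤ 2.
Coefficient equations give f(k) = k*(k + 7)/24.
Certificate R = B(k−1)f/C = k*(k + 5)*(k + 7)/24 gives s_k = k*(k + 7)/(12*(k + 3)*(k + 4)).
Verify: 2/(k**3 + 12*k**2 + 47*k + 60) matches t_k.
Evaluate: s_(n+1) = (n**2 + 9*n + 8)/(12*(n**2 + 9*n + 20)); subtract s_(1) = 1/30 ⇒ S(n) = n*(n + 9)/(20*(n**2 + 9*n + 20)).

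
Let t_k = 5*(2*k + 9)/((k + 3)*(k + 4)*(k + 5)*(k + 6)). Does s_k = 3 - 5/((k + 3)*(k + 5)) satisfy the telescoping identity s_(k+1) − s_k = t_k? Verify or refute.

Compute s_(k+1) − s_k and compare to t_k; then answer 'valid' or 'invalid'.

s_(k+1) = 3 - 5/((k + 4)*(k + 6))
s_(k+1) − s_k = 5*(2*k + 9)/(k**4 + 18*k**3 + 119*k**2 + 342*k + 360)
(s_(k+1) − s_k) − t_k = 0

Valid — Δs_k = t_k.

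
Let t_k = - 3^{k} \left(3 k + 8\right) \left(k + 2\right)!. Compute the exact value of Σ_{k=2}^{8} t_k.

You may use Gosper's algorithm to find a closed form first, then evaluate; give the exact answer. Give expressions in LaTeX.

r(k) = 3*(k + 3)*(3*k + 11)/(3*k + 8) after simplifying.
So A=3*k + 9 and B=1, with C=k + 8/3.
Set up (3*k + 9)·f(k+1) − (1)·f(k) − (k + 8/3) = 0.
From deg A=1, deg B=0, deg C=1: d=0.
Solve for f: f(k) = 1/3 (degree 0 ≤ 0).
So s_k = (B(k−1)f/C)·t_k = (1/(3*k + 8))·t_k = -3**k*factorial(k + 2).
Verify: -3**k*(3*k + 8)*factorial(k + 2) matches t_k.
Evaluate s at k=9 and k=2: -785682374400 and -216; difference -785682374184.

Σ = -785682374184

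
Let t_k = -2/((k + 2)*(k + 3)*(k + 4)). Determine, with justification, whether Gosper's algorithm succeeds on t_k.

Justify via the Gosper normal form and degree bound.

Yes. s_k = k*(-k - 5)/(6*(k + 2)*(k + 3)).

t_(k+1)/t_k = (k + 2)/(k + 5).
Gosper form: A/B · C(k+1)/C(k) with A=k + 2, B=k + 5, C=1.
Need (k + 2)·f(k+1) − (k + 4)·f(k) = 1.
Bound: deg f ≤ 2.
Solving with deg f ≤ 2: f(k) = k*(k + 5)/12.
Get s_k = R·t_k = k*(-k - 5)/(6*(k + 2)*(k + 3)) with R(k) = B(k−1)f(k)/C(k) = k*(k + 4)*(k + 5)/12.
Verify: -2/(k**3 + 9*k**2 + 26*k + 24) matches t_k.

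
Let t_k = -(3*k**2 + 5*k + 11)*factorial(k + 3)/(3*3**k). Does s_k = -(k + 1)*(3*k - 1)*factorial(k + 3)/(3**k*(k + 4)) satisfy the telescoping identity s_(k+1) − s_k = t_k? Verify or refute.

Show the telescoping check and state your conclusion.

Invalid: residual (3*k**3 + 17*k**2 + 22*k + 47)*factorial(k + 3)/(3**k*(k + 4)*(k + 5)) ≠ 0.

s_(k+1) = -(k + 2)*(3*k + 2)*factorial(k + 4)/(3*3**k*(k + 5))
s_(k+1) − s_k = -(3*k**4 + 23*k**3 + 65*k**2 + 133*k + 79)*factorial(k + 3)/(3*3**k*(k + 4)*(k + 5))
(s_(k+1) − s_k) − t_k = (3*k**3 + 17*k**2 + 22*k + 47)*factorial(k + 3)/(3**k*(k + 4)*(k + 5))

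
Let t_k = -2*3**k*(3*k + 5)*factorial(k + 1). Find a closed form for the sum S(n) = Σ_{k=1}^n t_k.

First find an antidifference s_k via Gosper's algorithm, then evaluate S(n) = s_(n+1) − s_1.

The ratio is 3*(k + 2)*(3*k + 8)/(3*k + 5).
Gosper form: A/B · C(k+1)/C(k) with A=3*k + 6, B=1, C=k + 5/3.
Solve (3*k + 6)·f(k+1) − (1)·f(k) = k + 5/3.
From deg A=1, deg B=0, deg C=1: d=0.
Solving with deg f ≤ 0: f(k) = 1/3.
Certificate R = B(k−1)f/C = 1/(3*k + 5) gives s_k = -2*3**k*factorial(k + 1).
s_(k+1) − s_k = -2*3**k*(3*k + 5)*factorial(k + 1) = t_k.
s_(n+1) = -6*3**n*factorial(n + 2) and s_(1) = -12, so S(n) = -6*3**n*factorial(n + 2) + 12.

S(n) = -6*3**n*factorial(n + 2) + 12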